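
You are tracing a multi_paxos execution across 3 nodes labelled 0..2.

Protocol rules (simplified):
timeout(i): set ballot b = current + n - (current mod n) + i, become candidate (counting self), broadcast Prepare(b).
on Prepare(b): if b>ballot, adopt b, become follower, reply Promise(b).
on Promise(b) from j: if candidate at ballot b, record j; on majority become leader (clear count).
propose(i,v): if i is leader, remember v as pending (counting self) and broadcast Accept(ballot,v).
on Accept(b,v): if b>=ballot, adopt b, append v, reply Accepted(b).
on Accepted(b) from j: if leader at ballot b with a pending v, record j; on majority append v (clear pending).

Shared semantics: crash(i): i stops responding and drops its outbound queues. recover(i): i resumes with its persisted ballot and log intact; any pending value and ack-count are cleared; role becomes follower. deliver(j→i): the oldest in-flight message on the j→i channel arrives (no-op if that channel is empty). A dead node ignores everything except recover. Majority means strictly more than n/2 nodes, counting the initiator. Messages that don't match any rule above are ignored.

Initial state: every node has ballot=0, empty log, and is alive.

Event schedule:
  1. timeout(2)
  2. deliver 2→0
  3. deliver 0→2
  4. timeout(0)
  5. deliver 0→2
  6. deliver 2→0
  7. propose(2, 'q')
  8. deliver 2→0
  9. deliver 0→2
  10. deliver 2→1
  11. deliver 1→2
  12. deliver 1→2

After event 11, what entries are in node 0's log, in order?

empty

[1] timeout(2) → N2(cand b5 [-])
[2] deliver 2→0 → N0(foll b5 [-])
[3] deliver 0→2 → N2(lead b5 [-])
[4] timeout(0) → N0(cand b6 [-])
[5] deliver 0→2 → N2(foll b6 [-])
[6] deliver 2→0 → N0(lead b6 [-])
[7] propose(2,'q') → ∅
[8] deliver 2→0 → ∅
[9] deliver 0→2 → ∅
[10] deliver 2→1 → N1(foll b5 [-])
[11] deliver 1→2 → ∅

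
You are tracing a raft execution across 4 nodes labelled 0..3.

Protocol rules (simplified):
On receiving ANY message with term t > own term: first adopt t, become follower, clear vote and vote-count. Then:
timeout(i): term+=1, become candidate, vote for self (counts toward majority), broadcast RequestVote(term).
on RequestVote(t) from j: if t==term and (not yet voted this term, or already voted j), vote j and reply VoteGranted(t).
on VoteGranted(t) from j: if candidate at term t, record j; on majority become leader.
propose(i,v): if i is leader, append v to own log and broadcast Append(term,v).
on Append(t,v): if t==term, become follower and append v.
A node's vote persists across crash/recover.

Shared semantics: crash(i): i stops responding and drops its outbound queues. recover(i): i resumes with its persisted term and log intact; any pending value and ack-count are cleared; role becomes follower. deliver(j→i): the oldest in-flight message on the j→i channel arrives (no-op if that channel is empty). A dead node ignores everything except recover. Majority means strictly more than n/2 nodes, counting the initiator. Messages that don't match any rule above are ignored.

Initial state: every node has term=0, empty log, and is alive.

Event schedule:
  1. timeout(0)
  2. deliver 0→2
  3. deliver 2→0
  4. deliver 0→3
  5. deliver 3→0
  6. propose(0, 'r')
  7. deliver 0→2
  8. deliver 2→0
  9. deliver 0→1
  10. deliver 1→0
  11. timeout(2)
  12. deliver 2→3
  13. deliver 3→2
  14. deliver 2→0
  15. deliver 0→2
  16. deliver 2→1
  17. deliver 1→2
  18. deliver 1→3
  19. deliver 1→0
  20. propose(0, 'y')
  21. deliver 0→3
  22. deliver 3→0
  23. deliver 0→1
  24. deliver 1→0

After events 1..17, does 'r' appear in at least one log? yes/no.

e1 timeout(0): 0[cand,t=1,-]
e2 deliver 0→2: 2[foll,t=1,-]
e3 deliver 2→0: ·
e4 deliver 0→3: 3[foll,t=1,-]
e5 deliver 3→0: 0[lead,t=1,-]
e6 propose(0,'r'): 0[lead,t=1,r]
e7 deliver 0→2: 2[foll,t=1,r]
e8 deliver 2→0: ·
e9 deliver 0→1: 1[foll,t=1,-]
e10 deliver 1→0: ·
e11 timeout(2): 2[cand,t=2,r]
e12 deliver 2→3: 3[foll,t=2,-]
e13 deliver 3→2: ·
e14 deliver 2→0: 0[foll,t=2,r]
e15 deliver 0→2: 2[lead,t=2,r]
e16 deliver 2→1: 1[foll,t=2,-]
e17 deliver 1→2: ·

yes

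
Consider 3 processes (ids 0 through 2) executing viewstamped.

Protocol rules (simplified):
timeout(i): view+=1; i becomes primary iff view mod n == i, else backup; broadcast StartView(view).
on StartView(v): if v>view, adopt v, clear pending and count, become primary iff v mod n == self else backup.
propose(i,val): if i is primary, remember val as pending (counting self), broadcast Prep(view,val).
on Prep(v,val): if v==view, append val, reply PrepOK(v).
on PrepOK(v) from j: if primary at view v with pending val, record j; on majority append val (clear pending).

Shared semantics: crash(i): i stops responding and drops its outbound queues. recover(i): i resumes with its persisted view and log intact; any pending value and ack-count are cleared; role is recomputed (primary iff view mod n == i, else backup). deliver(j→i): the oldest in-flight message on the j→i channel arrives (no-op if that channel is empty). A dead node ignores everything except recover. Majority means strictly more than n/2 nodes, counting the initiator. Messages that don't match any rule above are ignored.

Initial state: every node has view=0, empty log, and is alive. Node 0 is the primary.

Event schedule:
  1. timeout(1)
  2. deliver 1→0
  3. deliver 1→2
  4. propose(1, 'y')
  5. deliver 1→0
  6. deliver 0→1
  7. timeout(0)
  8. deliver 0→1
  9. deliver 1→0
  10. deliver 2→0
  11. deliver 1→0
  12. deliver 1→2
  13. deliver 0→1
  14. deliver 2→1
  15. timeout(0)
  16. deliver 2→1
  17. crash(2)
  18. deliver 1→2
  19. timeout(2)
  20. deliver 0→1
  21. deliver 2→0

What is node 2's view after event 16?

1

1. timeout(1):  <1:prim v1 ->
2. deliver 1→0:  <0:back v1 ->
3. deliver 1→2:  <2:back v1 ->
4. propose(1,'y'):  nop
5. deliver 1→0:  <0:back v1 y>
6. deliver 0→1:  <1:prim v1 y>
7. timeout(0):  <0:back v2 y>
8. deliver 0→1:  <1:back v2 y>
9. deliver 1→0:  nop
10. deliver 2→0:  nop
11. deliver 1→0:  nop
12. deliver 1→2:  <2:back v1 y>
13. deliver 0→1:  nop
14. deliver 2→1:  nop
15. timeout(0):  <0:prim v3 y>
16. deliver 2→1:  nop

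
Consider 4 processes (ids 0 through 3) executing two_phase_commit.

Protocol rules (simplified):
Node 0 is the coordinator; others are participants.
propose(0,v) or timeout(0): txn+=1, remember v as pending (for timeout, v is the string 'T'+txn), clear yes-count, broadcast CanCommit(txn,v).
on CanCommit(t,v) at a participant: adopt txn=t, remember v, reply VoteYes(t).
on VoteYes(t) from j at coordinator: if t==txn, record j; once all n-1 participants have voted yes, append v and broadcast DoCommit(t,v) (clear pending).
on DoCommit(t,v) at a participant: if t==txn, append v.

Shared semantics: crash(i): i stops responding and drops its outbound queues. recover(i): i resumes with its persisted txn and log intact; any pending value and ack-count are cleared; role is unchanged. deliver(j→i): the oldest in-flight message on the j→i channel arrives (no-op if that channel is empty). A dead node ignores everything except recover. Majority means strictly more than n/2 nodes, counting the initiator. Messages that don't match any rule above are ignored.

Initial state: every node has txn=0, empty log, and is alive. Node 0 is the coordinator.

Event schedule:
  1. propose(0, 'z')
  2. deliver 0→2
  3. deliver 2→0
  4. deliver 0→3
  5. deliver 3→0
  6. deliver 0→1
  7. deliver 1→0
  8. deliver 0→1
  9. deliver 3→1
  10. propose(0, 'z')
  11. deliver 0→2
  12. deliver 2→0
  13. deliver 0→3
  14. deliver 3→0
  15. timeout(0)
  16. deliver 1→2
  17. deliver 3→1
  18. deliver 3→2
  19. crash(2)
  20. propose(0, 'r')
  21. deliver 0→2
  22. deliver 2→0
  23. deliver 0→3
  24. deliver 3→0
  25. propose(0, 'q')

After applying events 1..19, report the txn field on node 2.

1. propose(0,'z'):  <0:coor t1 ->
2. deliver 0→2:  <2:part t1 ->
3. deliver 2→0:  nop
4. deliver 0→3:  <3:part t1 ->
5. deliver 3→0:  nop
6. deliver 0→1:  <1:part t1 ->
7. deliver 1→0:  <0:coor t1 z>
8. deliver 0→1:  <1:part t1 z>
9. deliver 3→1:  nop
10. propose(0,'z'):  <0:coor t2 z>
11. deliver 0→2:  <2:part t1 z>
12. deliver 2→0:  nop
13. deliver 0→3:  <3:part t1 z>
14. deliver 3→0:  nop
15. timeout(0):  <0:coor t3 z>
16. deliver 1→2:  nop
17. deliver 3→1:  nop
18. deliver 3→2:  nop
19. crash(2):  <2:✗part t1 z>

1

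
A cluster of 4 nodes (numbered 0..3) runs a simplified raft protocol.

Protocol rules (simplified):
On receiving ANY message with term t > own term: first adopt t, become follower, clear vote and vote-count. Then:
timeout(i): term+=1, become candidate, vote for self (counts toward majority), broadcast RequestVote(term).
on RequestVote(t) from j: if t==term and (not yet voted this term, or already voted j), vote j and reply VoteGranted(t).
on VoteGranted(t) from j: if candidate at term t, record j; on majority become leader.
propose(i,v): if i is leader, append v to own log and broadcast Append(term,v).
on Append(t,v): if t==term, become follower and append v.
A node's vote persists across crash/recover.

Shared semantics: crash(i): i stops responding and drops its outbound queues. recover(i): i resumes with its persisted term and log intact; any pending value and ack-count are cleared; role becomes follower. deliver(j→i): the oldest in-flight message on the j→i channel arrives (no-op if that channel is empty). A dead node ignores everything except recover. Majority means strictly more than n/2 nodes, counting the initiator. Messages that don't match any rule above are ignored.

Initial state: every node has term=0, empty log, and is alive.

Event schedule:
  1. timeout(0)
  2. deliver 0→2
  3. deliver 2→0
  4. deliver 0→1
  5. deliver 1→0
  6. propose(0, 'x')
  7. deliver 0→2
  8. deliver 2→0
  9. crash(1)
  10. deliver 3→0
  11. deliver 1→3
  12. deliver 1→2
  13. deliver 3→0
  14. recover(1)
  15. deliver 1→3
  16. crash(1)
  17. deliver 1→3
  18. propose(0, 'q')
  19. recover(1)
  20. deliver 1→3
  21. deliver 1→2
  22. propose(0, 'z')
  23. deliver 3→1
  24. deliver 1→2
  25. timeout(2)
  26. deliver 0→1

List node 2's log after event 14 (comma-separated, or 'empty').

x

after 1 — timeout(0): n0:cand/t1/[-]
after 2 — deliver 0→2: n2:foll/t1/[-]
after 3 — deliver 2→0: ·
after 4 — deliver 0→1: n1:foll/t1/[-]
after 5 — deliver 1→0: n0:lead/t1/[-]
after 6 — propose(0,'x'): n0:lead/t1/[x]
after 7 — deliver 0→2: n2:foll/t1/[x]
after 8 — deliver 2→0: ·
after 9 — crash(1): n1:✗foll/t1/[-]
after 10 — deliver 3→0: ·
after 11 — deliver 1→3: ·
after 12 — deliver 1→2: ·
after 13 — deliver 3→0: ·
after 14 — recover(1): n1:foll/t1/[-]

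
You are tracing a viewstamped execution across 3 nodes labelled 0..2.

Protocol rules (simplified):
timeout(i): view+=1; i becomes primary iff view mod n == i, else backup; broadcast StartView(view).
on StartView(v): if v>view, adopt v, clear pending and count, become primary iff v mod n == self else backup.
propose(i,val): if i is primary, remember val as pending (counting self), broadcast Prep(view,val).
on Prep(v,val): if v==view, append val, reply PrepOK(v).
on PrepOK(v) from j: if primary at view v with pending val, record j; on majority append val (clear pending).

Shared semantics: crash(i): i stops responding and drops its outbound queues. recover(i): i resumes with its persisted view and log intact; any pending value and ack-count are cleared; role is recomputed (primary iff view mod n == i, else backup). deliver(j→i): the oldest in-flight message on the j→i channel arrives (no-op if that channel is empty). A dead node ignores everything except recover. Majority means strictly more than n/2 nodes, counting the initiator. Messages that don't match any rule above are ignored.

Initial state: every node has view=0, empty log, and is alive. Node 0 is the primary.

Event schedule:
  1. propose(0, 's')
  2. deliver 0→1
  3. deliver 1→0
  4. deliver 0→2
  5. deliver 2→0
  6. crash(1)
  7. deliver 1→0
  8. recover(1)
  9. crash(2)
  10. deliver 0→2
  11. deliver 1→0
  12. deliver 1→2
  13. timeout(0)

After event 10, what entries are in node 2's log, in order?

e1 propose(0,'s'): ·
e2 deliver 0→1: 1[back,v=0,s]
e3 deliver 1→0: 0[prim,v=0,s]
e4 deliver 0→2: 2[back,v=0,s]
e5 deliver 2→0: ·
e6 crash(1): 1[✗back,v=0,s]
e7 deliver 1→0: ·
e8 recover(1): 1[back,v=0,s]
e9 crash(2): 2[✗back,v=0,s]
e10 deliver 0→2: ·

s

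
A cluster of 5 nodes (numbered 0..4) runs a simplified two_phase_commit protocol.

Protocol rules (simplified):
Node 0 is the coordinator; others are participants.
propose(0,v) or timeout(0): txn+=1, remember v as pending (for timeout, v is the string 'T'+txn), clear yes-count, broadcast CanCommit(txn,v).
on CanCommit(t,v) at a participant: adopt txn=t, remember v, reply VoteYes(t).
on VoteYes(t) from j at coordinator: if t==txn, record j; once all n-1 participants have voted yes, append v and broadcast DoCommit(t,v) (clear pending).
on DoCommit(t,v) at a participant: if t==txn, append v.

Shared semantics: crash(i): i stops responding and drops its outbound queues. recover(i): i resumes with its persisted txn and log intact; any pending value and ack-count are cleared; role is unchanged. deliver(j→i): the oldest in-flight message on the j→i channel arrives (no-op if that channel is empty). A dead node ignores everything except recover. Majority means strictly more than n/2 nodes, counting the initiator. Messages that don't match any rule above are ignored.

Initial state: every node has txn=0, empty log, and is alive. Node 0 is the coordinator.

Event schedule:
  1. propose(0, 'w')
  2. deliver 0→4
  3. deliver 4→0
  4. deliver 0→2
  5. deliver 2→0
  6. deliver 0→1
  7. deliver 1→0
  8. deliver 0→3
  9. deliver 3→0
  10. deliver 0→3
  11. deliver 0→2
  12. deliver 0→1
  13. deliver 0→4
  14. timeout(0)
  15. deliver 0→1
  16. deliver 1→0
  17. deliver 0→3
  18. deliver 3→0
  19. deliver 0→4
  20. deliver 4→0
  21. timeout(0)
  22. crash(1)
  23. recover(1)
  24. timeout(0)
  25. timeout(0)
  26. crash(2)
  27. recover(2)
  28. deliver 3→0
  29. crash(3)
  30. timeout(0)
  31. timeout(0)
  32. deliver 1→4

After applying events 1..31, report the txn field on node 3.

e1 propose(0,'w'): 0[coor,t=1,-]
e2 deliver 0→4: 4[part,t=1,-]
e3 deliver 4→0: ·
e4 deliver 0→2: 2[part,t=1,-]
e5 deliver 2→0: ·
e6 deliver 0→1: 1[part,t=1,-]
e7 deliver 1→0: ·
e8 deliver 0→3: 3[part,t=1,-]
e9 deliver 3→0: 0[coor,t=1,w]
e10 deliver 0→3: 3[part,t=1,w]
e11 deliver 0→2: 2[part,t=1,w]
e12 deliver 0→1: 1[part,t=1,w]
e13 deliver 0→4: 4[part,t=1,w]
e14 timeout(0): 0[coor,t=2,w]
e15 deliver 0→1: 1[part,t=2,w]
e16 deliver 1→0: ·
e17 deliver 0→3: 3[part,t=2,w]
e18 deliver 3→0: ·
e19 deliver 0→4: 4[part,t=2,w]
e20 deliver 4→0: ·
e21 timeout(0): 0[coor,t=3,w]
e22 crash(1): 1[✗part,t=2,w]
e23 recover(1): 1[part,t=2,w]
e24 timeout(0): 0[coor,t=4,w]
e25 timeout(0): 0[coor,t=5,w]
e26 crash(2): 2[✗part,t=1,w]
e27 recover(2): 2[part,t=1,w]
e28 deliver 3→0: ·
e29 crash(3): 3[✗part,t=2,w]
e30 timeout(0): 0[coor,t=6,w]
e31 timeout(0): 0[coor,t=7,w]

2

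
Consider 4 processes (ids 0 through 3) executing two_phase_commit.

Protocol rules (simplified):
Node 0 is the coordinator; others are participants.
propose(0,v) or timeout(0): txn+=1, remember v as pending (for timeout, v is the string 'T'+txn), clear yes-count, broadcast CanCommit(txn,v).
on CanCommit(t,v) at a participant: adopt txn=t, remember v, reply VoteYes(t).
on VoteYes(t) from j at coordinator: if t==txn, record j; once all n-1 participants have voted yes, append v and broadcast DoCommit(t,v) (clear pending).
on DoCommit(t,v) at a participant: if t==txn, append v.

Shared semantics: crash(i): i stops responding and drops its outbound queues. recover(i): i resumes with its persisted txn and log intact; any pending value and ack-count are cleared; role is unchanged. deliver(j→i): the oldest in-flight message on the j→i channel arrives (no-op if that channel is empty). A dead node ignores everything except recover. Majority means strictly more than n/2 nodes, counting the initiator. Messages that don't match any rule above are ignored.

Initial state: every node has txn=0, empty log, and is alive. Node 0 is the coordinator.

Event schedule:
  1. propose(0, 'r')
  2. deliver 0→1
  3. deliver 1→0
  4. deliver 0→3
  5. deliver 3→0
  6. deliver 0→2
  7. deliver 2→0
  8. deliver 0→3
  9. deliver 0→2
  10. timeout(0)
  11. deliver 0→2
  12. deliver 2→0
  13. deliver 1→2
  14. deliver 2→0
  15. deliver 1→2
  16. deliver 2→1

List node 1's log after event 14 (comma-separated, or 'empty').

step 1 propose(0,'r'): 0={coor,t=1,log=-}
step 2 deliver 0→1: 1={part,t=1,log=-}
step 3 deliver 1→0: —
step 4 deliver 0→3: 3={part,t=1,log=-}
step 5 deliver 3→0: —
step 6 deliver 0→2: 2={part,t=1,log=-}
step 7 deliver 2→0: 0={coor,t=1,log=r}
step 8 deliver 0→3: 3={part,t=1,log=r}
step 9 deliver 0→2: 2={part,t=1,log=r}
step 10 timeout(0): 0={coor,t=2,log=r}
step 11 deliver 0→2: 2={part,t=2,log=r}
step 12 deliver 2→0: —
step 13 deliver 1→2: —
step 14 deliver 2→0: —

empty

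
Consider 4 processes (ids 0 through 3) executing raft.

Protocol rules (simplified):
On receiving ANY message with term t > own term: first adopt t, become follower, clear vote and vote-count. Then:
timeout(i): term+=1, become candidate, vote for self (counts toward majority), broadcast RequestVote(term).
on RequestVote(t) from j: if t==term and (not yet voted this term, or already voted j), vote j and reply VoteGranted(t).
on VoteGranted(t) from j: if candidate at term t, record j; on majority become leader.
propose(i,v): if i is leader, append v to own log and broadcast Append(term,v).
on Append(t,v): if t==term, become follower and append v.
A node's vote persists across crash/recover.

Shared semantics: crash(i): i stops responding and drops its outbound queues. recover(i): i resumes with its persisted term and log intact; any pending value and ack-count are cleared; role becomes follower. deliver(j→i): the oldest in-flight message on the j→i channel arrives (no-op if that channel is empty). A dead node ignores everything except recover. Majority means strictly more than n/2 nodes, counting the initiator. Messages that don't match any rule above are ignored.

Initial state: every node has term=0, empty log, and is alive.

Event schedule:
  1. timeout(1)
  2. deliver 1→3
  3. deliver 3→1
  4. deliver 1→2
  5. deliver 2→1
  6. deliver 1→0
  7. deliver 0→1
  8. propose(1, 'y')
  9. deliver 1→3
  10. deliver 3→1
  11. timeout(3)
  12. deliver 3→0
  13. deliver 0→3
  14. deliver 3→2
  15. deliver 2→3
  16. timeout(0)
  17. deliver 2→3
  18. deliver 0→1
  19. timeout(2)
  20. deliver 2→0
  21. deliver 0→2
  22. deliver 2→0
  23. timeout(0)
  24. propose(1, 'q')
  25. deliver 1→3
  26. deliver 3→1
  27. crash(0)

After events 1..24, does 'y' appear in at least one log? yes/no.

yes

after 1 — timeout(1): n1:cand/t1/[-]
after 2 — deliver 1→3: n3:foll/t1/[-]
after 3 — deliver 3→1: ·
after 4 — deliver 1→2: n2:foll/t1/[-]
after 5 — deliver 2→1: n1:lead/t1/[-]
after 6 — deliver 1→0: n0:foll/t1/[-]
after 7 — deliver 0→1: ·
after 8 — propose(1,'y'): n1:lead/t1/[y]
after 9 — deliver 1→3: n3:foll/t1/[y]
after 10 — deliver 3→1: ·
after 11 — timeout(3): n3:cand/t2/[y]
after 12 — deliver 3→0: n0:foll/t2/[-]
after 13 — deliver 0→3: ·
after 14 — deliver 3→2: n2:foll/t2/[-]
after 15 — deliver 2→3: n3:lead/t2/[y]
after 16 — timeout(0): n0:cand/t3/[-]
after 17 — deliver 2→3: ·
after 18 — deliver 0→1: n1:foll/t3/[y]
after 19 — timeout(2): n2:cand/t3/[-]
after 20 — deliver 2→0: ·
after 21 — deliver 0→2: ·
after 22 — deliver 2→0: ·
after 23 — timeout(0): n0:cand/t4/[-]
after 24 — propose(1,'q'): ·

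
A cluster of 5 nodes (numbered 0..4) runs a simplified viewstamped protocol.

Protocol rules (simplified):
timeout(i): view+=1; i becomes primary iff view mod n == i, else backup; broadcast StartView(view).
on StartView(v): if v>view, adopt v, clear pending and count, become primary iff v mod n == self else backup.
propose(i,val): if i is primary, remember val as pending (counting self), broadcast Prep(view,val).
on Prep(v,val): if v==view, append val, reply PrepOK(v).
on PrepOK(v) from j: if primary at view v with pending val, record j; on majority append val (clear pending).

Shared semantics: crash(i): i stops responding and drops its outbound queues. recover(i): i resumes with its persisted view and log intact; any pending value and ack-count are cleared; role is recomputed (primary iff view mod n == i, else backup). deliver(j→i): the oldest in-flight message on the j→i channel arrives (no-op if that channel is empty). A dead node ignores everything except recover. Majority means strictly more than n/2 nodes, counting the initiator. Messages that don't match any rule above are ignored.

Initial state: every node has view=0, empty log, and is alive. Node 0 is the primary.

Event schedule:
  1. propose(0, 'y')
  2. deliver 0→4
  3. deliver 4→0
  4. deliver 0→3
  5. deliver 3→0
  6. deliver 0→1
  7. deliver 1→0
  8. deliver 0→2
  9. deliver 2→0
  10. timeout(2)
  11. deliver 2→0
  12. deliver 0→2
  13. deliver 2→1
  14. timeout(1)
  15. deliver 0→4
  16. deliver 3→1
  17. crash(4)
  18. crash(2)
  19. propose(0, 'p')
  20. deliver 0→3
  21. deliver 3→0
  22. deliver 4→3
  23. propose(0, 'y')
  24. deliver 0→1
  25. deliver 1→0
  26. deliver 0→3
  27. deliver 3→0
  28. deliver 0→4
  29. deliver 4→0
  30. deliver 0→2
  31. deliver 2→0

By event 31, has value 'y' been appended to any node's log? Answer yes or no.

step 1 propose(0,'y'): —
step 2 deliver 0→4: 4={back,v=0,log=y}
step 3 deliver 4→0: —
step 4 deliver 0→3: 3={back,v=0,log=y}
step 5 deliver 3→0: 0={prim,v=0,log=y}
step 6 deliver 0→1: 1={back,v=0,log=y}
step 7 deliver 1→0: —
step 8 deliver 0→2: 2={back,v=0,log=y}
step 9 deliver 2→0: —
step 10 timeout(2): 2={back,v=1,log=y}
step 11 deliver 2→0: 0={back,v=1,log=y}
step 12 deliver 0→2: —
step 13 deliver 2→1: 1={prim,v=1,log=y}
step 14 timeout(1): 1={back,v=2,log=y}
step 15 deliver 0→4: —
step 16 deliver 3→1: —
step 17 crash(4): 4={✗back,v=0,log=y}
step 18 crash(2): 2={✗back,v=1,log=y}
step 19 propose(0,'p'): —
step 20 deliver 0→3: —
step 21 deliver 3→0: —
step 22 deliver 4→3: —
step 23 propose(0,'y'): —
step 24 deliver 0→1: —
step 25 deliver 1→0: 0={back,v=2,log=y}
step 26 deliver 0→3: —
step 27 deliver 3→0: —
step 28 deliver 0→4: —
step 29 deliver 4→0: —
step 30 deliver 0→2: —
step 31 deliver 2→0: —

yes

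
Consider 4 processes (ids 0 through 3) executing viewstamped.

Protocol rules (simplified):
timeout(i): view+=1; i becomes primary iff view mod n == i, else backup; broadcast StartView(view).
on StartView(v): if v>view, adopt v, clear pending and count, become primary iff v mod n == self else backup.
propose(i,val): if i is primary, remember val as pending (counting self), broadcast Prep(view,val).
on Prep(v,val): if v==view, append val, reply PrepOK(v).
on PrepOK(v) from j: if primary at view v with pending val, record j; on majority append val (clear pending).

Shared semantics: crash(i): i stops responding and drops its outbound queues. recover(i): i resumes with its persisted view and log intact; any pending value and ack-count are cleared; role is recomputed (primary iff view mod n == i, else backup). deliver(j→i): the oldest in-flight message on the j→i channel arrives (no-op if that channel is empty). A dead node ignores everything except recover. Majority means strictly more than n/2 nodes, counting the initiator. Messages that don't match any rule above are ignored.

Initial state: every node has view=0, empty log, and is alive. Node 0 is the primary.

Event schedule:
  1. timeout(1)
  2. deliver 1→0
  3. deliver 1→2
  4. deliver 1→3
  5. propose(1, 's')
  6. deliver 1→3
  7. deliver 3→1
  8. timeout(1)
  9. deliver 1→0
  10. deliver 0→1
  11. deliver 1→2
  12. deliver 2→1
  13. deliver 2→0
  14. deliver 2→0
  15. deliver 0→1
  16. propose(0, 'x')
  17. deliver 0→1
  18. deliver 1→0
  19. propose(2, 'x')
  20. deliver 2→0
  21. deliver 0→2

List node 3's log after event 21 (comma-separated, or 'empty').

e1 timeout(1): 1[prim,v=1,-]
e2 deliver 1→0: 0[back,v=1,-]
e3 deliver 1→2: 2[back,v=1,-]
e4 deliver 1→3: 3[back,v=1,-]
e5 propose(1,'s'): ·
e6 deliver 1→3: 3[back,v=1,s]
e7 deliver 3→1: ·
e8 timeout(1): 1[back,v=2,-]
e9 deliver 1→0: 0[back,v=1,s]
e10 deliver 0→1: ·
e11 deliver 1→2: 2[back,v=1,s]
e12 deliver 2→1: ·
e13 deliver 2→0: ·
e14 deliver 2→0: ·
e15 deliver 0→1: ·
e16 propose(0,'x'): ·
e17 deliver 0→1: ·
e18 deliver 1→0: 0[back,v=2,s]
e19 propose(2,'x'): ·
e20 deliver 2→0: ·
e21 deliver 0→2: ·

s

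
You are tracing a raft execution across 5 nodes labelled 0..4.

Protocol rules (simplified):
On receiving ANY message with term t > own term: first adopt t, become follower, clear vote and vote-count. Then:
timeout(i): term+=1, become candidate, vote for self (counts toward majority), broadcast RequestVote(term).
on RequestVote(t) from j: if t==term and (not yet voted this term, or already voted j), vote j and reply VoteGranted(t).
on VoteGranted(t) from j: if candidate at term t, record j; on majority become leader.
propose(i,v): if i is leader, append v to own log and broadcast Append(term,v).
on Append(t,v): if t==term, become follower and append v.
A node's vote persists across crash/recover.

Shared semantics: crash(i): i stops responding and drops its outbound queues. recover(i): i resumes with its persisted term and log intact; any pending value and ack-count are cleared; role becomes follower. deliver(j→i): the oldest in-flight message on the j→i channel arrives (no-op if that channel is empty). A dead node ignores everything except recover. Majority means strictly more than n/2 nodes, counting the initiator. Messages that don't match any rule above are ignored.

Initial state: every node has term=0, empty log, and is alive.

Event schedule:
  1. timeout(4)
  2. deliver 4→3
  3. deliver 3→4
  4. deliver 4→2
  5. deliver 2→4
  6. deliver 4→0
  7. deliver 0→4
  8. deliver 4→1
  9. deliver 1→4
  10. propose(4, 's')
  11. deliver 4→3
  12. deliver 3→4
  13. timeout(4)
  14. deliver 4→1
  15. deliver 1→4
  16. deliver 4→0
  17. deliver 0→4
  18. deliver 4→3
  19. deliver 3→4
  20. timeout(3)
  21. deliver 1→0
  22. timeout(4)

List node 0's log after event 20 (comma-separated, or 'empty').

s

e1 timeout(4): 4[cand,t=1,-]
e2 deliver 4→3: 3[foll,t=1,-]
e3 deliver 3→4: ·
e4 deliver 4→2: 2[foll,t=1,-]
e5 deliver 2→4: 4[lead,t=1,-]
e6 deliver 4→0: 0[foll,t=1,-]
e7 deliver 0→4: ·
e8 deliver 4→1: 1[foll,t=1,-]
e9 deliver 1→4: ·
e10 propose(4,'s'): 4[lead,t=1,s]
e11 deliver 4→3: 3[foll,t=1,s]
e12 deliver 3→4: ·
e13 timeout(4): 4[cand,t=2,s]
e14 deliver 4→1: 1[foll,t=1,s]
e15 deliver 1→4: ·
e16 deliver 4→0: 0[foll,t=1,s]
e17 deliver 0→4: ·
e18 deliver 4→3: 3[foll,t=2,s]
e19 deliver 3→4: ·
e20 timeout(3): 3[cand,t=3,s]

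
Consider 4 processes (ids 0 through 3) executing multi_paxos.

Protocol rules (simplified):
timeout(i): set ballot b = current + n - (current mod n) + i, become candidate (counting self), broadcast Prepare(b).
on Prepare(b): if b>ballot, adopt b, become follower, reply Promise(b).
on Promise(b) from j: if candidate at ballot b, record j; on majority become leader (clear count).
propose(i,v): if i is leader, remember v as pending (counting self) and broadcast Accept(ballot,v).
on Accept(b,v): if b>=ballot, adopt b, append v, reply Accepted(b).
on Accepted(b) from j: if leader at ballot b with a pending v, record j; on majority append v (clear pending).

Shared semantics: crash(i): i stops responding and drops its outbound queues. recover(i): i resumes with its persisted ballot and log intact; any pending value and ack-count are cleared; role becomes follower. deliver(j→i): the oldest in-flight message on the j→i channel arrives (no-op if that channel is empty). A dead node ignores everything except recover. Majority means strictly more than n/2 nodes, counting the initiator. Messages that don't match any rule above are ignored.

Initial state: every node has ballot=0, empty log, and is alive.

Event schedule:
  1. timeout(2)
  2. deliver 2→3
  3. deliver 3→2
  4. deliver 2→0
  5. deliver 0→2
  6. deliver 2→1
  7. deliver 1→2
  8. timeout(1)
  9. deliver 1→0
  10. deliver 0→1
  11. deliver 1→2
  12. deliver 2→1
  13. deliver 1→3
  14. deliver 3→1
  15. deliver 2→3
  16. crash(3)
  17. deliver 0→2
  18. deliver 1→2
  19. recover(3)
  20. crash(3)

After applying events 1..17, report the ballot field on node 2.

1. timeout(2):  <2:cand b6 ->
2. deliver 2→3:  <3:foll b6 ->
3. deliver 3→2:  nop
4. deliver 2→0:  <0:foll b6 ->
5. deliver 0→2:  <2:lead b6 ->
6. deliver 2→1:  <1:foll b6 ->
7. deliver 1→2:  nop
8. timeout(1):  <1:cand b9 ->
9. deliver 1→0:  <0:foll b9 ->
10. deliver 0→1:  nop
11. deliver 1→2:  <2:foll b9 ->
12. deliver 2→1:  <1:lead b9 ->
13. deliver 1→3:  <3:foll b9 ->
14. deliver 3→1:  nop
15. deliver 2→3:  nop
16. crash(3):  <3:✗foll b9 ->
17. deliver 0→2:  nop

9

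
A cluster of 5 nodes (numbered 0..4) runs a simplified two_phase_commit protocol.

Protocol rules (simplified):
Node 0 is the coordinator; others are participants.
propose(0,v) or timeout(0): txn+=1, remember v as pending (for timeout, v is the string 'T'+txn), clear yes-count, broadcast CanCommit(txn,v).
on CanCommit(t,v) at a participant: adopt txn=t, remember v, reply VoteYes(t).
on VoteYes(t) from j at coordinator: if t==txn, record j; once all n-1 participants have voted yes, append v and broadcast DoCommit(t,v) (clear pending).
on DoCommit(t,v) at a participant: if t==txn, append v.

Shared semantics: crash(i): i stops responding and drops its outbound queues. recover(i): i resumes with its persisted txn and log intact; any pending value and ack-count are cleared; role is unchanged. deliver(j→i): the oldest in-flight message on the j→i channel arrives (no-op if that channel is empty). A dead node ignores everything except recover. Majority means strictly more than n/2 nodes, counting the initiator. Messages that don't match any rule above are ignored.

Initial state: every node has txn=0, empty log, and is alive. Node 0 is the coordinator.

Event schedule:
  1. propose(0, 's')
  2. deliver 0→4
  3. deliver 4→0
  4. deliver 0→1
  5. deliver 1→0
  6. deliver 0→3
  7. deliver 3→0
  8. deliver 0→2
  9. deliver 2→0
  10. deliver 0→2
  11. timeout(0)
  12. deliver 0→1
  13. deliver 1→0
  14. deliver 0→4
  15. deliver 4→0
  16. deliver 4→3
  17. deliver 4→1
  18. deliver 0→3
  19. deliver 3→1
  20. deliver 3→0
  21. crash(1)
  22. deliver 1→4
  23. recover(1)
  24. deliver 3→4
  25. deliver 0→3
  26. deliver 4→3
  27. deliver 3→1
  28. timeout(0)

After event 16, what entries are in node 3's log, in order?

1. propose(0,'s'):  <0:coor t1 ->
2. deliver 0→4:  <4:part t1 ->
3. deliver 4→0:  nop
4. deliver 0→1:  <1:part t1 ->
5. deliver 1→0:  nop
6. deliver 0→3:  <3:part t1 ->
7. deliver 3→0:  nop
8. deliver 0→2:  <2:part t1 ->
9. deliver 2→0:  <0:coor t1 s>
10. deliver 0→2:  <2:part t1 s>
11. timeout(0):  <0:coor t2 s>
12. deliver 0→1:  <1:part t1 s>
13. deliver 1→0:  nop
14. deliver 0→4:  <4:part t1 s>
15. deliver 4→0:  nop
16. deliver 4→3:  nop

empty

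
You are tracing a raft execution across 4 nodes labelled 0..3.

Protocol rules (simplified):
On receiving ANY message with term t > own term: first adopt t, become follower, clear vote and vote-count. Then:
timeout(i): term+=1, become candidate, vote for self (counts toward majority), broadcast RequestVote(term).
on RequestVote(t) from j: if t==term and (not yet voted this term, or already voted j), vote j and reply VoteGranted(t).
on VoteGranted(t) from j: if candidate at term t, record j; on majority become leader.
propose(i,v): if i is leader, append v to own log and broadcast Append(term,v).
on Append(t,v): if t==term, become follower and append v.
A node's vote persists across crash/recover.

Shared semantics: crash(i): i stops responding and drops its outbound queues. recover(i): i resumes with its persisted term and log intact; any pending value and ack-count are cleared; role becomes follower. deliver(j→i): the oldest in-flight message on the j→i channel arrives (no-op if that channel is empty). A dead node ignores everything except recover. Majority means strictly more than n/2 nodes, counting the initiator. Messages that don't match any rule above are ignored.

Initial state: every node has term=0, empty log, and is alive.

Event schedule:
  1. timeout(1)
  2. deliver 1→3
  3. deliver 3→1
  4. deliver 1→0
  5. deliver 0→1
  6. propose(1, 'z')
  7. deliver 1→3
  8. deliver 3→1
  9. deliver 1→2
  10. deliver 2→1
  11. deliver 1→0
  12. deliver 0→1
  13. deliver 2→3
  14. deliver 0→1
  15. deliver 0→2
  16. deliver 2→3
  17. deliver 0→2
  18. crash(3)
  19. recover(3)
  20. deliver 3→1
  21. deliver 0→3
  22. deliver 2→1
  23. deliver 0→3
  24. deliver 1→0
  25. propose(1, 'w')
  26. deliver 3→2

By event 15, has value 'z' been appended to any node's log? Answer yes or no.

yes

step 1 timeout(1): 1={cand,t=1,log=-}
step 2 deliver 1→3: 3={foll,t=1,log=-}
step 3 deliver 3→1: —
step 4 deliver 1→0: 0={foll,t=1,log=-}
step 5 deliver 0→1: 1={lead,t=1,log=-}
step 6 propose(1,'z'): 1={lead,t=1,log=z}
step 7 deliver 1→3: 3={foll,t=1,log=z}
step 8 deliver 3→1: —
step 9 deliver 1→2: 2={foll,t=1,log=-}
step 10 deliver 2→1: —
step 11 deliver 1→0: 0={foll,t=1,log=z}
step 12 deliver 0→1: —
step 13 deliver 2→3: —
step 14 deliver 0→1: —
step 15 deliver 0→2: —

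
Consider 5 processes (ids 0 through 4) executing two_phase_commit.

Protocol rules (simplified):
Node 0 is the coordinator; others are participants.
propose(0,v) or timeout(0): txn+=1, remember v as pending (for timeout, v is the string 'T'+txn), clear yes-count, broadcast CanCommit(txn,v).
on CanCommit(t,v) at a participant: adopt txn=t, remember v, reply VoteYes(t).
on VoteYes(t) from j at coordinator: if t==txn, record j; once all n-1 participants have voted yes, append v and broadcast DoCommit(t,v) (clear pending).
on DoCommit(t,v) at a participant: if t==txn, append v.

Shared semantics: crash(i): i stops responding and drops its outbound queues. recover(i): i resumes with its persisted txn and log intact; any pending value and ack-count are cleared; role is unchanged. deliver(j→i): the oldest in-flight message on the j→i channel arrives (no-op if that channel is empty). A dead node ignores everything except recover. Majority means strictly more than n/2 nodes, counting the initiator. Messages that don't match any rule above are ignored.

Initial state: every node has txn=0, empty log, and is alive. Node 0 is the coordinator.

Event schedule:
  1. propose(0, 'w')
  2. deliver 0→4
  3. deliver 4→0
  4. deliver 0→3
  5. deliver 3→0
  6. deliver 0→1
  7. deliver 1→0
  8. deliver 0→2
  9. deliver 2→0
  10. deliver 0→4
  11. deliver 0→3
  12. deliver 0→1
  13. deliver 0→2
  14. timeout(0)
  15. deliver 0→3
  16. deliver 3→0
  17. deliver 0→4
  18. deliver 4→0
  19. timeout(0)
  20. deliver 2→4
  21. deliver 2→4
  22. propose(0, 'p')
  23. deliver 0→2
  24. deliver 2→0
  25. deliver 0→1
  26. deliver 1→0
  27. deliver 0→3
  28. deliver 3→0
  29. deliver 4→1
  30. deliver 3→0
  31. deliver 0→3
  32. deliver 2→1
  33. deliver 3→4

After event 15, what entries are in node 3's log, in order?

after 1 — propose(0,'w'): n0:coor/t1/[-]
after 2 — deliver 0→4: n4:part/t1/[-]
after 3 — deliver 4→0: ·
after 4 — deliver 0→3: n3:part/t1/[-]
after 5 — deliver 3→0: ·
after 6 — deliver 0→1: n1:part/t1/[-]
after 7 — deliver 1→0: ·
after 8 — deliver 0→2: n2:part/t1/[-]
after 9 — deliver 2→0: n0:coor/t1/[w]
after 10 — deliver 0→4: n4:part/t1/[w]
after 11 — deliver 0→3: n3:part/t1/[w]
after 12 — deliver 0→1: n1:part/t1/[w]
after 13 — deliver 0→2: n2:part/t1/[w]
after 14 — timeout(0): n0:coor/t2/[w]
after 15 — deliver 0→3: n3:part/t2/[w]

w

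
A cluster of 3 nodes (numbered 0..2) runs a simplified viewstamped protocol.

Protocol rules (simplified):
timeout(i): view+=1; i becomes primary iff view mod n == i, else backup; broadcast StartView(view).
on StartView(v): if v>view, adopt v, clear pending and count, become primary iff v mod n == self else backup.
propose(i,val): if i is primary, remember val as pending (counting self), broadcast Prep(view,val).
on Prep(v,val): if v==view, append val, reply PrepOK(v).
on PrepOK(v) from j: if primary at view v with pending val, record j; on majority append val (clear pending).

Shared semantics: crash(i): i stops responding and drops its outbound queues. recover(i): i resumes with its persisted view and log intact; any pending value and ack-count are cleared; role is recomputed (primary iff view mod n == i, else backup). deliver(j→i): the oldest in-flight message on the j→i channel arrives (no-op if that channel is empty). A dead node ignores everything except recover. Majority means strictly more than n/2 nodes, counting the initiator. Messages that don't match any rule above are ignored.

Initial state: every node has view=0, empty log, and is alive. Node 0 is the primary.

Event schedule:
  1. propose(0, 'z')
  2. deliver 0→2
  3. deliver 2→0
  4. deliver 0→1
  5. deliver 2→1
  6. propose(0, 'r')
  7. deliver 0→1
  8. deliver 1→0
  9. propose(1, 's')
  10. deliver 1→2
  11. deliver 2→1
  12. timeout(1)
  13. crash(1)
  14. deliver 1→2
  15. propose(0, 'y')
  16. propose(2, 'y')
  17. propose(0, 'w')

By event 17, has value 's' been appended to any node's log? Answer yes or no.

1. propose(0,'z'):  nop
2. deliver 0→2:  <2:back v0 z>
3. deliver 2→0:  <0:prim v0 z>
4. deliver 0→1:  <1:back v0 z>
5. deliver 2→1:  nop
6. propose(0,'r'):  nop
7. deliver 0→1:  <1:back v0 z,r>
8. deliver 1→0:  <0:prim v0 z,r>
9. propose(1,'s'):  nop
10. deliver 1→2:  nop
11. deliver 2→1:  nop
12. timeout(1):  <1:prim v1 z,r>
13. crash(1):  <1:✗prim v1 z,r>
14. deliver 1→2:  nop
15. propose(0,'y'):  nop
16. propose(2,'y'):  nop
17. propose(0,'w'):  nop

no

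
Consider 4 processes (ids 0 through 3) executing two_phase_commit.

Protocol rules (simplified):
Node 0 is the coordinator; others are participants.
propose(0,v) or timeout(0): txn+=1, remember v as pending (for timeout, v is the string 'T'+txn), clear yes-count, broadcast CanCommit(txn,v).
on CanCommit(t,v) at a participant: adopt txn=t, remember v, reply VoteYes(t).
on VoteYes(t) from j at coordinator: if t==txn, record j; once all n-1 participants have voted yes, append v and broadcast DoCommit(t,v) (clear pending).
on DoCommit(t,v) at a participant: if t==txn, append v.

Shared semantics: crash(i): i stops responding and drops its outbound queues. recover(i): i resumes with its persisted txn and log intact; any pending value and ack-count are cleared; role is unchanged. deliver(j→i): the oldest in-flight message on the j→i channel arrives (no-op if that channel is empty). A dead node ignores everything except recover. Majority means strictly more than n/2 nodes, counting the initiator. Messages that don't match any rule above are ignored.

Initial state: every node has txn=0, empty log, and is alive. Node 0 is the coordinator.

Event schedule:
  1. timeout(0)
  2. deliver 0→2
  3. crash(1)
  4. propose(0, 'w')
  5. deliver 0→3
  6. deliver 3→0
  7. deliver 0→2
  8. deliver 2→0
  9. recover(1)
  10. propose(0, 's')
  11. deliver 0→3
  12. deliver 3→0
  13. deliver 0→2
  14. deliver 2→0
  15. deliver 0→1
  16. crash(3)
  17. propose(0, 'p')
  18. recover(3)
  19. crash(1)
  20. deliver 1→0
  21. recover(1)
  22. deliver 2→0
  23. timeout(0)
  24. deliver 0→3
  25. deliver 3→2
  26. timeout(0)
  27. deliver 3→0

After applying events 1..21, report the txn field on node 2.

e1 timeout(0): 0[coor,t=1,-]
e2 deliver 0→2: 2[part,t=1,-]
e3 crash(1): 1[✗part,t=0,-]
e4 propose(0,'w'): 0[coor,t=2,-]
e5 deliver 0→3: 3[part,t=1,-]
e6 deliver 3→0: ·
e7 deliver 0→2: 2[part,t=2,-]
e8 deliver 2→0: ·
e9 recover(1): 1[part,t=0,-]
e10 propose(0,'s'): 0[coor,t=3,-]
e11 deliver 0→3: 3[part,t=2,-]
e12 deliver 3→0: ·
e13 deliver 0→2: 2[part,t=3,-]
e14 deliver 2→0: ·
e15 deliver 0→1: 1[part,t=1,-]
e16 crash(3): 3[✗part,t=2,-]
e17 propose(0,'p'): 0[coor,t=4,-]
e18 recover(3): 3[part,t=2,-]
e19 crash(1): 1[✗part,t=1,-]
e20 deliver 1→0: ·
e21 recover(1): 1[part,t=1,-]

3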